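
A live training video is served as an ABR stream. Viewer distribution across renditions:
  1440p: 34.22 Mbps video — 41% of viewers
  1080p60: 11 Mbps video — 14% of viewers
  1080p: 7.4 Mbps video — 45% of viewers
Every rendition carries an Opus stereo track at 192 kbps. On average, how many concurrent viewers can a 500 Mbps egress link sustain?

26

Audio: 192 kbps = 0.192 Mbps.
Average per-viewer bitrate: 0.41×34.412 + 0.14×11.192 + 0.45×7.592 = 19.092 Mbps.
500 Mbps = 500.0 Mbps; 500.0 / 19.092 = 26.19 → 26.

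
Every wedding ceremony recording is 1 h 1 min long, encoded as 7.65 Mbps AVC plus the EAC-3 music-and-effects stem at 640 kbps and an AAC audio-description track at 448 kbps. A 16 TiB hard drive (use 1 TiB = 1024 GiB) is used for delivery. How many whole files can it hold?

1 h 1 min = 61 min = 3660 s
Audio total: 640 + 448 = 1088 kbps = 1.088 Mbps.
Total bitrate: 8.738 Mbps.
Per item: 8.738 Mbps × 3660 s = 31,981 Mb = 3,998 MB.
Capacity: 16 TiB = 140,737,488 Mb; 4400.65 items → 4400 complete.

4400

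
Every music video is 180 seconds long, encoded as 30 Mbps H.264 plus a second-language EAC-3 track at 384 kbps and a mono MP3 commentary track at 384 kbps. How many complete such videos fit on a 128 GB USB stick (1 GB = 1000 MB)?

184

Audio total: 384 + 384 = 768 kbps = 0.768 Mbps.
Total bitrate: 30.768 Mbps.
Per item: 30.768 Mbps × 180 s = 5,538 Mb = 692.3 MB.
Capacity: 128 GB = 1,024,000 Mb; 184.90 items → 184 complete.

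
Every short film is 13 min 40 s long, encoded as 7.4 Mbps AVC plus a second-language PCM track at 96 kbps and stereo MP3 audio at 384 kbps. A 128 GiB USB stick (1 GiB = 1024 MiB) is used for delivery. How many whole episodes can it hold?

170

13 min 40 s = 820 s
Audio total: 96 + 384 = 480 kbps = 0.480 Mbps.
Total bitrate: 7.880 Mbps.
Per item: 7.880 Mbps × 820 s = 6,462 Mb = 807.7 MB.
Capacity: 128 GiB = 1,099,512 Mb; 170.16 items → 170 complete.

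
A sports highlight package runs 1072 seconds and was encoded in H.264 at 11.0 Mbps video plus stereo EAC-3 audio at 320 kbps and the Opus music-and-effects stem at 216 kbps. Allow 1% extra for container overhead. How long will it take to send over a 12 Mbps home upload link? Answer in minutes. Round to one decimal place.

Audio total: 320 + 216 = 536 kbps = 0.536 Mbps.
Total bitrate: 11.536 Mbps.
File: 11.536 Mbps × 1072 s = 12366.6 Mb.
With 1% container overhead: ×1.01. → 12490.3 Mb.
At 12 Mbps: 12490.3 / 12 = 1040.9 s ≈ 17.3 minutes.

17.3 minutes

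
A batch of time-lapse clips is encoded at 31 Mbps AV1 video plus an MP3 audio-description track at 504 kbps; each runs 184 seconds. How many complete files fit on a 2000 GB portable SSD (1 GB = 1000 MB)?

Audio: 504 kbps = 0.504 Mbps.
Total bitrate: 31.504 Mbps.
Per item: 31.504 Mbps × 184 s = 5,797 Mb = 724.6 MB.
Capacity: 2000 GB = 16,000,000 Mb; 2760.17 items → 2760 complete.

2760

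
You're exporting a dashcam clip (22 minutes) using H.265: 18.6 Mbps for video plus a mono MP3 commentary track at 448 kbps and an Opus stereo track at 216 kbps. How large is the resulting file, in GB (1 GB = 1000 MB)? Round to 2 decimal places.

22 min = 1320 s
Audio total: 448 + 216 = 664 kbps = 0.664 Mbps.
Total bitrate: 18.6 + 0.664 = 19.264 Mbps.
Stream data: 19.264 Mbps × 1320 s = 25428.5 Mb.
25,428 Mb ÷ 8 = 3,179 MB → 3.179 GB.

3.18 GB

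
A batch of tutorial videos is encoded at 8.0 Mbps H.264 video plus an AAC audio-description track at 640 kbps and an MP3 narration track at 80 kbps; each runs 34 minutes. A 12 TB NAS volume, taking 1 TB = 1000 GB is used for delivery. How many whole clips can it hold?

5396

34 min = 2040 s
Audio total: 640 + 80 = 720 kbps = 0.720 Mbps.
Total bitrate: 8.720 Mbps.
Per item: 8.720 Mbps × 2040 s = 17,789 Mb = 2,224 MB.
Capacity: 12 TB = 96,000,000 Mb; 5396.65 items → 5396 complete.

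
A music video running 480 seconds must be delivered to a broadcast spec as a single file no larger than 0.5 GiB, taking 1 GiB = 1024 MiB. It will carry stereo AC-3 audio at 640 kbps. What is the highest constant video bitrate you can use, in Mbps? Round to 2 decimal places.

Budget: 0.5 GiB = 4295.0 Mb.
Total bitrate budget: 4295.0 Mb / 480 s = 8.948 Mbps.
Audio: 640 kbps = 0.640 Mbps.
Video: 8.948 − 0.640 = 8.308 Mbps.

8.31 Mbps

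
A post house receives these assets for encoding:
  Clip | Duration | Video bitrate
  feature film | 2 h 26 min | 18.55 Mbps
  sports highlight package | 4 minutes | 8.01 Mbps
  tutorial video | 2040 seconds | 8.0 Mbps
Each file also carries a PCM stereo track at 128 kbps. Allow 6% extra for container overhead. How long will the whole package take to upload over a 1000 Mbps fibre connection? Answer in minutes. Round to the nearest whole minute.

3 minutes

Audio: 128 kbps = 0.128 Mbps.
feature film: 18.678 Mbps × 8760 s × 1.06 = 173436.4 Mb
sports highlight package: 8.138 Mbps × 240 s × 1.06 = 2070.3 Mb
tutorial video: 8.128 Mbps × 2040 s × 1.06 = 17576.0 Mb
Total: 193082.7 Mb = 24135.3 MB.
At 1000 Mbps: 193082.7 / 1000 = 193 s ≈ 3.22 minutes.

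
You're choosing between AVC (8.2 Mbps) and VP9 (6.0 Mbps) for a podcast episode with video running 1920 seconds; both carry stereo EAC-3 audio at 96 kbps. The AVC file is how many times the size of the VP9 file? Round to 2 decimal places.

1.36

Audio: 96 kbps = 0.096 Mbps.
AVC: 8.296 Mbps × 1920 s = 15928.3 Mb = 1.991 GB.
VP9: 6.096 Mbps × 1920 s = 11704.3 Mb = 1.463 GB.
Ratio: 1.991 / 1.463 = 1.361.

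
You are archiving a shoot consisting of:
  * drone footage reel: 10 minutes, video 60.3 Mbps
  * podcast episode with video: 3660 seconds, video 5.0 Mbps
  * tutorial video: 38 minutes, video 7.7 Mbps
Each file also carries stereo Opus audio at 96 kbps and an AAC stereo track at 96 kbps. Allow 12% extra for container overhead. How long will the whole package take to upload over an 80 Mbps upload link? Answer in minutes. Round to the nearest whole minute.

Audio total: 96 + 96 = 192 kbps = 0.192 Mbps.
drone footage reel: 60.492 Mbps × 600 s × 1.12 = 40650.6 Mb
podcast episode with video: 5.192 Mbps × 3660 s × 1.12 = 21283.0 Mb
tutorial video: 7.892 Mbps × 2280 s × 1.12 = 20153.0 Mb
Total: 82086.7 Mb = 10260.8 MB.
At 80 Mbps: 82086.7 / 80 = 1026 s ≈ 17.1 minutes.

17 minutes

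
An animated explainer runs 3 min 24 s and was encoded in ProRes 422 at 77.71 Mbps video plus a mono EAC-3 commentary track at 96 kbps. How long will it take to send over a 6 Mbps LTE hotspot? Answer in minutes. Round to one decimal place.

3 min 24 s = 204 s
Audio: 96 kbps = 0.096 Mbps.
Total bitrate: 77.806 Mbps.
File: 77.806 Mbps × 204 s = 15872.4 Mb.
At 6 Mbps: 15872.4 / 6 = 2645.4 s ≈ 44.1 minutes.

44.1 minutes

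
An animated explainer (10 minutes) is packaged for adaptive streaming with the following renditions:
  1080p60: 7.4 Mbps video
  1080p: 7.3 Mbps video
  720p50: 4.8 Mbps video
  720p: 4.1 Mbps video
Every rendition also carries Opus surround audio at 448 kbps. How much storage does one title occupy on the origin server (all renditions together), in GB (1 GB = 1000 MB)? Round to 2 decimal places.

10 min = 600 s
Audio: 448 kbps = 0.448 Mbps.
Sum of rendition bitrates: (7.4+0.448) + (7.3+0.448) + (4.8+0.448) + (4.1+0.448) = 25.392 Mbps.
× 600 s = 15,235 Mb = 1,904 MB = 1.904 GB.

1.90 GB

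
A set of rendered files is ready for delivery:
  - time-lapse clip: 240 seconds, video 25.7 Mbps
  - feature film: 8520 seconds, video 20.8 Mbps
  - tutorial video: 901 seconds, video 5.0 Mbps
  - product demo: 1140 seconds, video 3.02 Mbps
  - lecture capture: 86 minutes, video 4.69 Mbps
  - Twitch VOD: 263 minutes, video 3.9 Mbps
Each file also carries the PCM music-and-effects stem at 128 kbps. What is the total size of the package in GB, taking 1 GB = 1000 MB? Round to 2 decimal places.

Audio: 128 kbps = 0.128 Mbps.
time-lapse clip: 25.828 Mbps × 240 s = 6198.7 Mb
feature film: 20.928 Mbps × 8520 s = 178306.6 Mb
tutorial video: 5.128 Mbps × 901 s = 4620.3 Mb
product demo: 3.148 Mbps × 1140 s = 3588.7 Mb
lecture capture: 4.818 Mbps × 5160 s = 24860.9 Mb
Twitch VOD: 4.028 Mbps × 15780 s = 63561.8 Mb
Total: 281137.0 Mb = 35142.1 MB.
= 35.14 GB.

35.14 GB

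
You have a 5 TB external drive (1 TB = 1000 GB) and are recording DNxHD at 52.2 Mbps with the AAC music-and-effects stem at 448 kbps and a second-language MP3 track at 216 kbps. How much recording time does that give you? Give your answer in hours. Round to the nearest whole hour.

Audio total: 448 + 216 = 664 kbps = 0.664 Mbps.
Total bitrate: 52.2 + 0.664 = 52.864 Mbps.
Capacity: 5 TB = 40,000,000 Mb.
Recording time: 40,000,000 / 52.864 = 756,659 s ≈ 210 hours.

210 hours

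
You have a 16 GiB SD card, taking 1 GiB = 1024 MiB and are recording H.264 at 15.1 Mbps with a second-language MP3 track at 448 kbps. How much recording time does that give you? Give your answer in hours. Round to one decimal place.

2.5 hours

Audio: 448 kbps = 0.448 Mbps.
Total bitrate: 15.1 + 0.448 = 15.548 Mbps.
Capacity: 16 GiB = 137,439 Mb.
Recording time: 137,439 / 15.548 = 8,840 s ≈ 2.46 hours.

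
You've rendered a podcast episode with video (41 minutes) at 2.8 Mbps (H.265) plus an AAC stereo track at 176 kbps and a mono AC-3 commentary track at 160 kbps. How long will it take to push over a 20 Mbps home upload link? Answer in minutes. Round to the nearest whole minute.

6 minutes

41 min = 2460 s
Audio total: 176 + 160 = 336 kbps = 0.336 Mbps.
Total bitrate: 3.136 Mbps.
File: 3.136 Mbps × 2460 s = 7714.6 Mb.
At 20 Mbps: 7714.6 / 20 = 385.7 s ≈ 6.43 minutes.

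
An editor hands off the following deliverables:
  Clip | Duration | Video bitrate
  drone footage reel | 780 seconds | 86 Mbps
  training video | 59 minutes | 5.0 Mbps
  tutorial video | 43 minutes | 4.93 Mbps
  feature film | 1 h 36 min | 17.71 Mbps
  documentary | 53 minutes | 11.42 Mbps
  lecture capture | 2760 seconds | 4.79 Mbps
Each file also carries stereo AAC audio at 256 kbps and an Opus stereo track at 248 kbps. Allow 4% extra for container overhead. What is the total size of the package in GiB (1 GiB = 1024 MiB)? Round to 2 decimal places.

31.29 GiB

Audio total: 256 + 248 = 504 kbps = 0.504 Mbps.
drone footage reel: 86.504 Mbps × 780 s × 1.04 = 70172.0 Mb
training video: 5.504 Mbps × 3540 s × 1.04 = 20263.5 Mb
tutorial video: 5.434 Mbps × 2580 s × 1.04 = 14580.5 Mb
feature film: 18.214 Mbps × 5760 s × 1.04 = 109109.1 Mb
documentary: 11.924 Mbps × 3180 s × 1.04 = 39435.1 Mb
lecture capture: 5.294 Mbps × 2760 s × 1.04 = 15195.9 Mb
Total: 268756.2 Mb = 33594.5 MB.
= 31.29 GiB.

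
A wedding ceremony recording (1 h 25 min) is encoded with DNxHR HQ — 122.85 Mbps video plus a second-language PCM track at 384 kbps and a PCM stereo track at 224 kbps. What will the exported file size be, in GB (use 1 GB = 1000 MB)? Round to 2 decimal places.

78.70 GB

1 h 25 min = 85 min = 5100 s
Audio total: 384 + 224 = 608 kbps = 0.608 Mbps.
Total bitrate: 122.85 + 0.608 = 123.458 Mbps.
Stream data: 123.458 Mbps × 5100 s = 629635.8 Mb.
629,636 Mb ÷ 8 = 78,704 MB → 78.70 GB.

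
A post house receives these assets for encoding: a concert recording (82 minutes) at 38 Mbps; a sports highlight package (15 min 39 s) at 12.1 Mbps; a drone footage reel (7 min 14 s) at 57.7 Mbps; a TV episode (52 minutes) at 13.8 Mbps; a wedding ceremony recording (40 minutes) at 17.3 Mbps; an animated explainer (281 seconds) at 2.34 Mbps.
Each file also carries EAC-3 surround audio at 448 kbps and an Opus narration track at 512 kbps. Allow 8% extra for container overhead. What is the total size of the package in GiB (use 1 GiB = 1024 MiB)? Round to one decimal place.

Audio total: 448 + 512 = 960 kbps = 0.960 Mbps.
concert recording: 38.960 Mbps × 4920 s × 1.08 = 207017.9 Mb
sports highlight package: 13.060 Mbps × 939 s × 1.08 = 13244.4 Mb
drone footage reel: 58.660 Mbps × 434 s × 1.08 = 27495.1 Mb
TV episode: 14.760 Mbps × 3120 s × 1.08 = 49735.3 Mb
wedding ceremony recording: 18.260 Mbps × 2400 s × 1.08 = 47329.9 Mb
animated explainer: 3.300 Mbps × 281 s × 1.08 = 1001.5 Mb
Total: 345824.1 Mb = 43228.0 MB.
= 40.26 GiB.

40.3 GiB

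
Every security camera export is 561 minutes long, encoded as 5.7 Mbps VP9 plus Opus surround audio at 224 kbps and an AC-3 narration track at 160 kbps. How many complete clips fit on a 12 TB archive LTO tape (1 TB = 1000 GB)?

468

561 min = 33660 s
Audio total: 224 + 160 = 384 kbps = 0.384 Mbps.
Total bitrate: 6.084 Mbps.
Per item: 6.084 Mbps × 33660 s = 204,787 Mb = 25,598 MB.
Capacity: 12 TB = 96,000,000 Mb; 468.78 items → 468 complete.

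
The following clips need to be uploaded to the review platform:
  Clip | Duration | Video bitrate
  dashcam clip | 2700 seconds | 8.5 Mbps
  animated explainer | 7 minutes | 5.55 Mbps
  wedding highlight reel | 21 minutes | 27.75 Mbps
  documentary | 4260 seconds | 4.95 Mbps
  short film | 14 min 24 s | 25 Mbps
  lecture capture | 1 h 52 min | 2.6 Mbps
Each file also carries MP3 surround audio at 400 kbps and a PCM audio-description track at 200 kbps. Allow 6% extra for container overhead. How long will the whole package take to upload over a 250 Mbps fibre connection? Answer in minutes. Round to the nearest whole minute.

Audio total: 400 + 200 = 600 kbps = 0.600 Mbps.
dashcam clip: 9.100 Mbps × 2700 s × 1.06 = 26044.2 Mb
animated explainer: 6.150 Mbps × 420 s × 1.06 = 2738.0 Mb
wedding highlight reel: 28.350 Mbps × 1260 s × 1.06 = 37864.3 Mb
documentary: 5.550 Mbps × 4260 s × 1.06 = 25061.6 Mb
short film: 25.600 Mbps × 864 s × 1.06 = 23445.5 Mb
lecture capture: 3.200 Mbps × 6720 s × 1.06 = 22794.2 Mb
Total: 137947.8 Mb = 17243.5 MB.
At 250 Mbps: 137947.8 / 250 = 552 s ≈ 9.2 minutes.

9 minutes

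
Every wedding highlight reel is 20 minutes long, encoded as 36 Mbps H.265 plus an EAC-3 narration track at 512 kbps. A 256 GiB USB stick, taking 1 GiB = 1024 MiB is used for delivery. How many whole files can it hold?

20 min = 1200 s
Audio: 512 kbps = 0.512 Mbps.
Total bitrate: 36.512 Mbps.
Per item: 36.512 Mbps × 1200 s = 43,814 Mb = 5,477 MB.
Capacity: 256 GiB = 2,199,023 Mb; 50.19 items → 50 complete.

50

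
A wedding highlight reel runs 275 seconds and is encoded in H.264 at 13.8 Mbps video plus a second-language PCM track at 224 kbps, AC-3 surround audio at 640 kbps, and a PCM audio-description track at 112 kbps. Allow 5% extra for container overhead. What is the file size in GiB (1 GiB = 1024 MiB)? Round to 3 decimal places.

Audio total: 224 + 640 + 112 = 976 kbps = 0.976 Mbps.
Total bitrate: 13.8 + 0.976 = 14.776 Mbps.
Stream data: 14.776 Mbps × 275 s = 4063.4 Mb.
With 5% container overhead: ×1.05.
4,267 Mb = 533,321,250 bytes ÷ 1,073,741,824 = 0.4967 GiB.

0.497 GiB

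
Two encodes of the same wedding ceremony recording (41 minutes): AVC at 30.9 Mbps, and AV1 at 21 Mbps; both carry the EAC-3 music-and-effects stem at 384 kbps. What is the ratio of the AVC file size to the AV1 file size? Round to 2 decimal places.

1.46

41 min = 2460 s
Audio: 384 kbps = 0.384 Mbps.
AVC: 31.284 Mbps × 2460 s = 76958.6 Mb = 9.620 GB.
AV1: 21.384 Mbps × 2460 s = 52604.6 Mb = 6.576 GB.
Ratio: 9.620 / 6.576 = 1.463.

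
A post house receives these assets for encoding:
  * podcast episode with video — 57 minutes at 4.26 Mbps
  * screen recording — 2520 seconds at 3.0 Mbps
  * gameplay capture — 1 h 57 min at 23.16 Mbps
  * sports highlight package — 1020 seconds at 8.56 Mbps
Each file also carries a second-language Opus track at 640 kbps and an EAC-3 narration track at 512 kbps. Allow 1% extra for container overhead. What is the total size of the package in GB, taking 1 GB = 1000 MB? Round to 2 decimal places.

26.46 GB

Audio total: 640 + 512 = 1152 kbps = 1.152 Mbps.
podcast episode with video: 5.412 Mbps × 3420 s × 1.01 = 18694.1 Mb
screen recording: 4.152 Mbps × 2520 s × 1.01 = 10567.7 Mb
gameplay capture: 24.312 Mbps × 7020 s × 1.01 = 172376.9 Mb
sports highlight package: 9.712 Mbps × 1020 s × 1.01 = 10005.3 Mb
Total: 211644.0 Mb = 26455.5 MB.
= 26.46 GB.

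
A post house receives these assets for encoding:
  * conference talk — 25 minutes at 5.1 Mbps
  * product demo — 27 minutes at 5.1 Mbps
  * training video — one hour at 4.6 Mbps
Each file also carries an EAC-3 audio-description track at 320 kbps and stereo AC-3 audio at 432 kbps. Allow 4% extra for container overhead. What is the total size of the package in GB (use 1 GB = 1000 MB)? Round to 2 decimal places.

Audio total: 320 + 432 = 752 kbps = 0.752 Mbps.
conference talk: 5.852 Mbps × 1500 s × 1.04 = 9129.1 Mb
product demo: 5.852 Mbps × 1620 s × 1.04 = 9859.4 Mb
training video: 5.352 Mbps × 3600 s × 1.04 = 20037.9 Mb
Total: 39026.5 Mb = 4878.3 MB.
= 4.878 GB.

4.88 GB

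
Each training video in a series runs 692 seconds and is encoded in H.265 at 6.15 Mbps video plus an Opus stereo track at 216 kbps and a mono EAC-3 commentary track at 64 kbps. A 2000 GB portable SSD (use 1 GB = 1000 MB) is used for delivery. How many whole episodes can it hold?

3595

Audio total: 216 + 64 = 280 kbps = 0.280 Mbps.
Total bitrate: 6.430 Mbps.
Per item: 6.430 Mbps × 692 s = 4,450 Mb = 556.2 MB.
Capacity: 2000 GB = 16,000,000 Mb; 3595.86 items → 3595 complete.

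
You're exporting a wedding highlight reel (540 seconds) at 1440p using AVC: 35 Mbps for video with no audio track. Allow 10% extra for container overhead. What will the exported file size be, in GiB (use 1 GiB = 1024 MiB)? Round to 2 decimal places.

Total bitrate: 35 Mbps.
Stream data: 35.000 Mbps × 540 s = 18900.0 Mb.
With 10% container overhead: ×1.10.
20,790 Mb = 2,598,750,000 bytes ÷ 1,073,741,824 = 2.420 GiB.

2.42 GiB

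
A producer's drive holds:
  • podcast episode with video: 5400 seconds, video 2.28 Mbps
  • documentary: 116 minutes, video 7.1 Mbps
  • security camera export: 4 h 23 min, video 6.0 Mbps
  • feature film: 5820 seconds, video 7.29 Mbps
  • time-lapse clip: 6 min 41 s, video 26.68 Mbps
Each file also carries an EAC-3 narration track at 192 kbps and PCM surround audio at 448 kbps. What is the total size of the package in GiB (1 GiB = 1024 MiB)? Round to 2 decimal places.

Audio total: 192 + 448 = 640 kbps = 0.640 Mbps.
podcast episode with video: 2.920 Mbps × 5400 s = 15768.0 Mb
documentary: 7.740 Mbps × 6960 s = 53870.4 Mb
security camera export: 6.640 Mbps × 15780 s = 104779.2 Mb
feature film: 7.930 Mbps × 5820 s = 46152.6 Mb
time-lapse clip: 27.320 Mbps × 401 s = 10955.3 Mb
Total: 231525.5 Mb = 28940.7 MB.
= 26.95 GiB.

26.95 GiB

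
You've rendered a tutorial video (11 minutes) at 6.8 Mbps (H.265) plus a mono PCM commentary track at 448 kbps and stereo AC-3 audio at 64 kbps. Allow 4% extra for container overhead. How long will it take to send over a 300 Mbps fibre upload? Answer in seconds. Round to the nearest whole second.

11 min = 660 s
Audio total: 448 + 64 = 512 kbps = 0.512 Mbps.
Total bitrate: 7.312 Mbps.
File: 7.312 Mbps × 660 s = 4825.9 Mb.
With 4% container overhead: ×1.04. → 5019.0 Mb.
At 300 Mbps: 5019.0 / 300 = 16.7 s ≈ 16.7 seconds.

17 seconds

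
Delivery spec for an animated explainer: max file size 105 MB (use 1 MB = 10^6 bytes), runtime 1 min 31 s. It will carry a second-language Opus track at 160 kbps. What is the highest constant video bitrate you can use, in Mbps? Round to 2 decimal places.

Budget: 105 MB = 840.0 Mb.
1 min 31 s = 91 s
Total bitrate budget: 840.0 Mb / 91 s = 9.231 Mbps.
Audio: 160 kbps = 0.160 Mbps.
Video: 9.231 − 0.160 = 9.071 Mbps.

9.07 Mbps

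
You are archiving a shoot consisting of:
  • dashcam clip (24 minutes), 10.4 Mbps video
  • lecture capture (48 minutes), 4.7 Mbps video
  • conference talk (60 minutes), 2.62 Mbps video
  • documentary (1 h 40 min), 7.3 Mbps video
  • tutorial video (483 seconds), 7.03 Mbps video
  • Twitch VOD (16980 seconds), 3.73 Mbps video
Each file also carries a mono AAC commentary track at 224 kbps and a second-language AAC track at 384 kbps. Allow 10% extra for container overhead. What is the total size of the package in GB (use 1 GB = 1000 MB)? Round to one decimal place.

23.0 GB

Audio total: 224 + 384 = 608 kbps = 0.608 Mbps.
dashcam clip: 11.008 Mbps × 1440 s × 1.10 = 17436.7 Mb
lecture capture: 5.308 Mbps × 2880 s × 1.10 = 16815.7 Mb
conference talk: 3.228 Mbps × 3600 s × 1.10 = 12782.9 Mb
documentary: 7.908 Mbps × 6000 s × 1.10 = 52192.8 Mb
tutorial video: 7.638 Mbps × 483 s × 1.10 = 4058.1 Mb
Twitch VOD: 4.338 Mbps × 16980 s × 1.10 = 81025.2 Mb
Total: 184311.3 Mb = 23038.9 MB.
= 23.04 GB.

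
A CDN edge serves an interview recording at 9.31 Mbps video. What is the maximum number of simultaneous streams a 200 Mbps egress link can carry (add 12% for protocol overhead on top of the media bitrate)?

19

On the wire with 12% overhead: 10.427 Mbps.
200 Mbps = 200.0 Mbps; 200.0 / 10.427 = 19.18 → 19 viewers.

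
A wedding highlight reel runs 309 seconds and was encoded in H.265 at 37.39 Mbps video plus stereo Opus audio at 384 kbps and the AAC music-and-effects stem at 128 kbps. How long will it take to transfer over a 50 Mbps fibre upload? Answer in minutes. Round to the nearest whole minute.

Audio total: 384 + 128 = 512 kbps = 0.512 Mbps.
Total bitrate: 37.902 Mbps.
File: 37.902 Mbps × 309 s = 11711.7 Mb.
At 50 Mbps: 11711.7 / 50 = 234.2 s ≈ 3.9 minutes.

4 minutes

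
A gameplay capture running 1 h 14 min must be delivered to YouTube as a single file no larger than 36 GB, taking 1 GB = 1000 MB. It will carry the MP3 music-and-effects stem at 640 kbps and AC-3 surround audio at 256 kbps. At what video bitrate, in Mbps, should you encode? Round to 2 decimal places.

Budget: 36 GB = 288000.0 Mb.
1 h 14 min = 74 min = 4440 s
Total bitrate budget: 288000.0 Mb / 4440 s = 64.865 Mbps.
Audio total: 640 + 256 = 896 kbps = 0.896 Mbps.
Video: 64.865 − 0.896 = 63.969 Mbps.

63.97 Mbps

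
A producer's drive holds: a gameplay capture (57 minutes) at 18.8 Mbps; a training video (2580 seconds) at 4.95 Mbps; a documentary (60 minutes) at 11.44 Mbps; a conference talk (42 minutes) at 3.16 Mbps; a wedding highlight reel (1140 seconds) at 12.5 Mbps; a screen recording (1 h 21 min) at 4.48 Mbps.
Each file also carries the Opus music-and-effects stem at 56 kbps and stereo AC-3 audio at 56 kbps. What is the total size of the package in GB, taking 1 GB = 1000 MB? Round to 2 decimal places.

Audio total: 56 + 56 = 112 kbps = 0.112 Mbps.
gameplay capture: 18.912 Mbps × 3420 s = 64679.0 Mb
training video: 5.062 Mbps × 2580 s = 13060.0 Mb
documentary: 11.552 Mbps × 3600 s = 41587.2 Mb
conference talk: 3.272 Mbps × 2520 s = 8245.4 Mb
wedding highlight reel: 12.612 Mbps × 1140 s = 14377.7 Mb
screen recording: 4.592 Mbps × 4860 s = 22317.1 Mb
Total: 164266.4 Mb = 20533.3 MB.
= 20.53 GB.

20.53 GB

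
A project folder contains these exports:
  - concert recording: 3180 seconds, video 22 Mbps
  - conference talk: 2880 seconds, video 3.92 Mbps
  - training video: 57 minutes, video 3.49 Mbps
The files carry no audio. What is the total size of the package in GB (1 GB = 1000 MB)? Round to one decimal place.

11.6 GB

concert recording: 22.000 Mbps × 3180 s = 69960.0 Mb
conference talk: 3.920 Mbps × 2880 s = 11289.6 Mb
training video: 3.490 Mbps × 3420 s = 11935.8 Mb
Total: 93185.4 Mb = 11648.2 MB.
= 11.65 GB.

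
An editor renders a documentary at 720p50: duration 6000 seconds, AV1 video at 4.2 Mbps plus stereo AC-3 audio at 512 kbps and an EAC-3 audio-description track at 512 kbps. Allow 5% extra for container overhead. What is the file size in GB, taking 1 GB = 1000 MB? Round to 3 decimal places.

4.114 GB

Audio total: 512 + 512 = 1024 kbps = 1.024 Mbps.
Total bitrate: 4.2 + 1.024 = 5.224 Mbps.
Stream data: 5.224 Mbps × 6000 s = 31344.0 Mb.
With 5% container overhead: ×1.05.
32,911 Mb ÷ 8 = 4,114 MB → 4.114 GB.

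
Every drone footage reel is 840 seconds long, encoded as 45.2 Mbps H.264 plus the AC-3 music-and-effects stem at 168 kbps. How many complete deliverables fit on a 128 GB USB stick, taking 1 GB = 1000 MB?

26

Audio: 168 kbps = 0.168 Mbps.
Total bitrate: 45.368 Mbps.
Per item: 45.368 Mbps × 840 s = 38,109 Mb = 4,764 MB.
Capacity: 128 GB = 1,024,000 Mb; 26.87 items → 26 complete.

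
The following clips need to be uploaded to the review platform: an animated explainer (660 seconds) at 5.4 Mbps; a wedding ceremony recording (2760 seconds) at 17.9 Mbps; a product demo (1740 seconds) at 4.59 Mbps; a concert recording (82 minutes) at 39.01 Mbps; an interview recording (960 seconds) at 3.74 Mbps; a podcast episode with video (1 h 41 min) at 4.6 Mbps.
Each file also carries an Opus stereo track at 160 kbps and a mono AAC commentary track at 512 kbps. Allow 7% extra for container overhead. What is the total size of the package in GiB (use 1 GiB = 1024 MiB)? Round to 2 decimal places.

Audio total: 160 + 512 = 672 kbps = 0.672 Mbps.
animated explainer: 6.072 Mbps × 660 s × 1.07 = 4288.0 Mb
wedding ceremony recording: 18.572 Mbps × 2760 s × 1.07 = 54846.8 Mb
product demo: 5.262 Mbps × 1740 s × 1.07 = 9796.8 Mb
concert recording: 39.682 Mbps × 4920 s × 1.07 = 208901.9 Mb
interview recording: 4.412 Mbps × 960 s × 1.07 = 4532.0 Mb
podcast episode with video: 5.272 Mbps × 6060 s × 1.07 = 34184.7 Mb
Total: 316550.3 Mb = 39568.8 MB.
= 36.85 GiB.

36.85 GiB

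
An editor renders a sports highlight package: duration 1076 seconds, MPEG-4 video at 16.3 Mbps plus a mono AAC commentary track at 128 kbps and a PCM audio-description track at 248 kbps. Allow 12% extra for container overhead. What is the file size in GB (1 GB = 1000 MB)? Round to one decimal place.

Audio total: 128 + 248 = 376 kbps = 0.376 Mbps.
Total bitrate: 16.3 + 0.376 = 16.676 Mbps.
Stream data: 16.676 Mbps × 1076 s = 17943.4 Mb.
With 12% container overhead: ×1.12.
20,097 Mb ÷ 8 = 2,512 MB → 2.512 GB.

2.5 GB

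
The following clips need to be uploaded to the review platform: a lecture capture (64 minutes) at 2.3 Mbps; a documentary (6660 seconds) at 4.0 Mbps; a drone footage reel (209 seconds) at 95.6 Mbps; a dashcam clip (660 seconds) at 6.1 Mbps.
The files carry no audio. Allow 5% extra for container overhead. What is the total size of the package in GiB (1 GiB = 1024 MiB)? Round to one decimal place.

lecture capture: 2.300 Mbps × 3840 s × 1.05 = 9273.6 Mb
documentary: 4.000 Mbps × 6660 s × 1.05 = 27972.0 Mb
drone footage reel: 95.600 Mbps × 209 s × 1.05 = 20979.4 Mb
dashcam clip: 6.100 Mbps × 660 s × 1.05 = 4227.3 Mb
Total: 62452.3 Mb = 7806.5 MB.
= 7.270 GiB.

7.3 GiB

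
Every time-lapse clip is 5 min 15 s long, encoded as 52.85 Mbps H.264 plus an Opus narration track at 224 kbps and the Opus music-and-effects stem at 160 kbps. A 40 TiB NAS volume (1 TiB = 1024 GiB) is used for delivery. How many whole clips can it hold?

5 min 15 s = 315 s
Audio total: 224 + 160 = 384 kbps = 0.384 Mbps.
Total bitrate: 53.234 Mbps.
Per item: 53.234 Mbps × 315 s = 16,769 Mb = 2,096 MB.
Capacity: 40 TiB = 351,843,721 Mb; 20982.16 items → 20982 complete.

20982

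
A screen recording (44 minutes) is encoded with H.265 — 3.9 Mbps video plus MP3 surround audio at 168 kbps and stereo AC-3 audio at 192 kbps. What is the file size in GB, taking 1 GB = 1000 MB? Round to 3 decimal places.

44 min = 2640 s
Audio total: 168 + 192 = 360 kbps = 0.360 Mbps.
Total bitrate: 3.9 + 0.360 = 4.260 Mbps.
Stream data: 4.260 Mbps × 2640 s = 11246.4 Mb.
11,246 Mb ÷ 8 = 1,406 MB → 1.406 GB.

1.406 GB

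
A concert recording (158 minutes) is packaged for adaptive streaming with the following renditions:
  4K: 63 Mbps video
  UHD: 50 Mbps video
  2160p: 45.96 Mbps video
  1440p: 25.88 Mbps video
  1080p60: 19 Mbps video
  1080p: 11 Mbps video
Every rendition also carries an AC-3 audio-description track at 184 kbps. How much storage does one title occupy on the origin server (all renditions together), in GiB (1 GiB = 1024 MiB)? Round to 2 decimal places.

158 min = 9480 s
Audio: 184 kbps = 0.184 Mbps.
Sum of rendition bitrates: (63+0.184) + (50+0.184) + (45.96+0.184) + (25.88+0.184) + (19+0.184) + (11+0.184) = 215.944 Mbps.
× 9480 s = 2,047,149 Mb = 255,894 MB = 238.3 GiB.

238.32 GiB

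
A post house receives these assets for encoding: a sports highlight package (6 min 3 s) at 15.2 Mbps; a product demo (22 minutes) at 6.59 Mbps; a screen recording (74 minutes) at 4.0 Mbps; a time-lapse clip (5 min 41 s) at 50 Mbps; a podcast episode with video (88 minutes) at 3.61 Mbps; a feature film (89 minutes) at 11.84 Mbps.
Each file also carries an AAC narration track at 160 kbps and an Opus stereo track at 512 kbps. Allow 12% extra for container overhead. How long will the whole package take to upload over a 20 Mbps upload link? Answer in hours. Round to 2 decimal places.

Audio total: 160 + 512 = 672 kbps = 0.672 Mbps.
sports highlight package: 15.872 Mbps × 363 s × 1.12 = 6452.9 Mb
product demo: 7.262 Mbps × 1320 s × 1.12 = 10736.1 Mb
screen recording: 4.672 Mbps × 4440 s × 1.12 = 23232.9 Mb
time-lapse clip: 50.672 Mbps × 341 s × 1.12 = 19352.7 Mb
podcast episode with video: 4.282 Mbps × 5280 s × 1.12 = 25322.0 Mb
feature film: 12.512 Mbps × 5340 s × 1.12 = 74831.8 Mb
Total: 159928.4 Mb = 19991.1 MB.
At 20 Mbps: 159928.4 / 20 = 7996 s ≈ 2.22 hours.

2.22 hours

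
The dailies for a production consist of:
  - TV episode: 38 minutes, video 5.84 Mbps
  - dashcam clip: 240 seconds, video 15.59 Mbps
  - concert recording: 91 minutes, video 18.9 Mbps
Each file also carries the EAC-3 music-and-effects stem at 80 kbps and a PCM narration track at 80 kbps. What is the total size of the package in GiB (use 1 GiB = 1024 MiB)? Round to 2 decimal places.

Audio total: 80 + 80 = 160 kbps = 0.160 Mbps.
TV episode: 6.000 Mbps × 2280 s = 13680.0 Mb
dashcam clip: 15.750 Mbps × 240 s = 3780.0 Mb
concert recording: 19.060 Mbps × 5460 s = 104067.6 Mb
Total: 121527.6 Mb = 15191.0 MB.
= 14.15 GiB.

14.15 GiB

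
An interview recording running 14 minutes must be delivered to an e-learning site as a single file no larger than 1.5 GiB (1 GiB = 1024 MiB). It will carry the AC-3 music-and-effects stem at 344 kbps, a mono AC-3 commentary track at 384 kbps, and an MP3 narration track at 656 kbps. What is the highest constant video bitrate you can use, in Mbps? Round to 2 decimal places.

Budget: 1.5 GiB = 12884.9 Mb.
14 min = 840 s
Total bitrate budget: 12884.9 Mb / 840 s = 15.339 Mbps.
Audio total: 344 + 384 + 656 = 1384 kbps = 1.384 Mbps.
Video: 15.339 − 1.384 = 13.955 Mbps.

13.96 Mbps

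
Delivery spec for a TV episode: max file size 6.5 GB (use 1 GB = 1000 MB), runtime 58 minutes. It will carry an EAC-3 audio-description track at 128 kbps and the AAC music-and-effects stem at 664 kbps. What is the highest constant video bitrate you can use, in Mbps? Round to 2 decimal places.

Budget: 6.5 GB = 52000.0 Mb.
58 min = 3480 s
Total bitrate budget: 52000.0 Mb / 3480 s = 14.943 Mbps.
Audio total: 128 + 664 = 792 kbps = 0.792 Mbps.
Video: 14.943 − 0.792 = 14.151 Mbps.

14.15 Mbps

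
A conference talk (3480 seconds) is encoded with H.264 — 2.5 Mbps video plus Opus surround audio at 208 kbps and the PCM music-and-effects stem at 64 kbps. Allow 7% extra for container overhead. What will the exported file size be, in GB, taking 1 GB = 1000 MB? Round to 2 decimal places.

1.29 GB

Audio total: 208 + 64 = 272 kbps = 0.272 Mbps.
Total bitrate: 2.5 + 0.272 = 2.772 Mbps.
Stream data: 2.772 Mbps × 3480 s = 9646.6 Mb.
With 7% container overhead: ×1.07.
10,322 Mb ÷ 8 = 1,290 MB → 1.290 GB.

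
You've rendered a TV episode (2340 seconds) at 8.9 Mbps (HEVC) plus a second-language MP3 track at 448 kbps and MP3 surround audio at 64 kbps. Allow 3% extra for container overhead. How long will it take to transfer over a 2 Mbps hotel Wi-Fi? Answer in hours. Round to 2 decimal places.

Audio total: 448 + 64 = 512 kbps = 0.512 Mbps.
Total bitrate: 9.412 Mbps.
File: 9.412 Mbps × 2340 s = 22024.1 Mb.
With 3% container overhead: ×1.03. → 22684.8 Mb.
At 2 Mbps: 22684.8 / 2 = 11342.4 s ≈ 3.15 hours.

3.15 hours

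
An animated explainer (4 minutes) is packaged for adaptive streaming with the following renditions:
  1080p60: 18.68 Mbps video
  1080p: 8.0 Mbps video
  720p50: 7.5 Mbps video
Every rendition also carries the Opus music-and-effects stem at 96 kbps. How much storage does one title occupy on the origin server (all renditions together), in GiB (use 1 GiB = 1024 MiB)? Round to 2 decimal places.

0.96 GiB

4 min = 240 s
Audio: 96 kbps = 0.096 Mbps.
Sum of rendition bitrates: (18.68+0.096) + (8.0+0.096) + (7.5+0.096) = 34.468 Mbps.
× 240 s = 8,272 Mb = 1,034 MB = 0.963 GiB.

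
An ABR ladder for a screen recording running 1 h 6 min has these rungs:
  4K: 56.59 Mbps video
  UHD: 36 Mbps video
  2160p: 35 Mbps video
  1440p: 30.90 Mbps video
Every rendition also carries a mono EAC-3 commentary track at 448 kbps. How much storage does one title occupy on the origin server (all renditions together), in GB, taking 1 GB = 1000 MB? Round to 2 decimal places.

79.34 GB

1 h 6 min = 66 min = 3960 s
Audio: 448 kbps = 0.448 Mbps.
Sum of rendition bitrates: (56.59+0.448) + (36+0.448) + (35+0.448) + (30.90+0.448) = 160.282 Mbps.
× 3960 s = 634,717 Mb = 79,340 MB = 79.34 GB.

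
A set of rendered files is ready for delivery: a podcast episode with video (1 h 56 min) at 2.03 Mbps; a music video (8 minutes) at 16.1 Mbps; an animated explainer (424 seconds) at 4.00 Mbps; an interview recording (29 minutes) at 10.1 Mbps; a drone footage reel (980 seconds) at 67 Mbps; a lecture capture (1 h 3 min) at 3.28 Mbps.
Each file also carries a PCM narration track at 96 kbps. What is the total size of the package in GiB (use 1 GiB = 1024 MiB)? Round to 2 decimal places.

Audio: 96 kbps = 0.096 Mbps.
podcast episode with video: 2.126 Mbps × 6960 s = 14797.0 Mb
music video: 16.196 Mbps × 480 s = 7774.1 Mb
animated explainer: 4.096 Mbps × 424 s = 1736.7 Mb
interview recording: 10.196 Mbps × 1740 s = 17741.0 Mb
drone footage reel: 67.096 Mbps × 980 s = 65754.1 Mb
lecture capture: 3.376 Mbps × 3780 s = 12761.3 Mb
Total: 120564.1 Mb = 15070.5 MB.
= 14.04 GiB.

14.04 GiB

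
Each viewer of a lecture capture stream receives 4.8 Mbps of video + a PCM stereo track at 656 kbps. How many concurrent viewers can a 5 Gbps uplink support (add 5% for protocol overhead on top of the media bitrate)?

Audio: 656 kbps = 0.656 Mbps.
Per-viewer media rate: 5.456 Mbps.
On the wire with 5% overhead: 5.729 Mbps.
5 Gbps = 5,000 Mbps; 5,000 / 5.729 = 872.78 → 872 viewers.

872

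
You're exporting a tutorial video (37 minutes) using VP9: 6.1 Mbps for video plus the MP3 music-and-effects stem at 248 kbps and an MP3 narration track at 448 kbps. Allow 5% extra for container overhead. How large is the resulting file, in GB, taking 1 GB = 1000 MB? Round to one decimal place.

37 min = 2220 s
Audio total: 248 + 448 = 696 kbps = 0.696 Mbps.
Total bitrate: 6.1 + 0.696 = 6.796 Mbps.
Stream data: 6.796 Mbps × 2220 s = 15087.1 Mb.
With 5% container overhead: ×1.05.
15,841 Mb ÷ 8 = 1,980 MB → 1.980 GB.

2.0 GB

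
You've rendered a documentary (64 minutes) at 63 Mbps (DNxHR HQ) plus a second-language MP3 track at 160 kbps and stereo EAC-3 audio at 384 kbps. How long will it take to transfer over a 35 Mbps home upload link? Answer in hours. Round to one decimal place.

1.9 hours

64 min = 3840 s
Audio total: 160 + 384 = 544 kbps = 0.544 Mbps.
Total bitrate: 63.544 Mbps.
File: 63.544 Mbps × 3840 s = 244009.0 Mb.
At 35 Mbps: 244009.0 / 35 = 6971.7 s ≈ 1.94 hours.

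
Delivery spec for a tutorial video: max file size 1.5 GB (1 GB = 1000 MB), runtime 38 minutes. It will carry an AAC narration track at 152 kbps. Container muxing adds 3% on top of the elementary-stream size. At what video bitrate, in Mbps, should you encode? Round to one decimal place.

Budget: 1.5 GB = 12000.0 Mb.
Stream payload after overhead: 12000.0 / 1.03 = 11650.5 Mb.
38 min = 2280 s
Total bitrate budget: 11650.5 Mb / 2280 s = 5.110 Mbps.
Audio: 152 kbps = 0.152 Mbps.
Video: 5.110 − 0.152 = 4.958 Mbps.

5.0 Mbps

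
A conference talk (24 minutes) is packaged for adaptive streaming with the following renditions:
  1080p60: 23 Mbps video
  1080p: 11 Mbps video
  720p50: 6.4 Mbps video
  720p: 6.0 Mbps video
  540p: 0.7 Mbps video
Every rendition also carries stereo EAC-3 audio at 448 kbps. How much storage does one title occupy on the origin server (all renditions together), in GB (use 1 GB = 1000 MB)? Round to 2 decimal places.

8.88 GB

24 min = 1440 s
Audio: 448 kbps = 0.448 Mbps.
Sum of rendition bitrates: (23+0.448) + (11+0.448) + (6.4+0.448) + (6.0+0.448) + (0.7+0.448) = 49.340 Mbps.
× 1440 s = 71,050 Mb = 8,881 MB = 8.881 GB.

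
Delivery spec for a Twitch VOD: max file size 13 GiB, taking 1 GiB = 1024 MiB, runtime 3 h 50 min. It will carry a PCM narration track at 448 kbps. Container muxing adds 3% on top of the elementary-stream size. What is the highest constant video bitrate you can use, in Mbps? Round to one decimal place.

7.4 Mbps

Budget: 13 GiB = 111669.1 Mb.
Stream payload after overhead: 111669.1 / 1.03 = 108416.7 Mb.
3 h 50 min = 230 min = 13800 s
Total bitrate budget: 108416.7 Mb / 13800 s = 7.856 Mbps.
Audio: 448 kbps = 0.448 Mbps.
Video: 7.856 − 0.448 = 7.408 Mbps.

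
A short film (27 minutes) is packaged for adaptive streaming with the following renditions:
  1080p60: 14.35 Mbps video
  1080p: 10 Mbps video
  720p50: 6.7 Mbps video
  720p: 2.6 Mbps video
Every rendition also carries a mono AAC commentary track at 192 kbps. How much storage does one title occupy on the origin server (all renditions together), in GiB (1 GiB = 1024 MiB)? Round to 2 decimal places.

27 min = 1620 s
Audio: 192 kbps = 0.192 Mbps.
Sum of rendition bitrates: (14.35+0.192) + (10+0.192) + (6.7+0.192) + (2.6+0.192) = 34.418 Mbps.
× 1620 s = 55,757 Mb = 6,970 MB = 6.491 GiB.

6.49 GiB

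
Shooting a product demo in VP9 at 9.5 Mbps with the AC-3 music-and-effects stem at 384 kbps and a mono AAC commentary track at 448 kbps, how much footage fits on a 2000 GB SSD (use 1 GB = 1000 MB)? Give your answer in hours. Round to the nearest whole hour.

Audio total: 384 + 448 = 832 kbps = 0.832 Mbps.
Total bitrate: 9.5 + 0.832 = 10.332 Mbps.
Capacity: 2000 GB = 16,000,000 Mb.
Recording time: 16,000,000 / 10.332 = 1,548,587 s ≈ 430 hours.

430 hours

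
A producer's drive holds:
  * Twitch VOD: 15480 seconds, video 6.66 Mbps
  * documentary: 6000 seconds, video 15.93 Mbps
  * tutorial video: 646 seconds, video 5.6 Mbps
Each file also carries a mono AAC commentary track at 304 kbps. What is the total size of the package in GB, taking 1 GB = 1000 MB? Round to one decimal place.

Audio: 304 kbps = 0.304 Mbps.
Twitch VOD: 6.964 Mbps × 15480 s = 107802.7 Mb
documentary: 16.234 Mbps × 6000 s = 97404.0 Mb
tutorial video: 5.904 Mbps × 646 s = 3814.0 Mb
Total: 209020.7 Mb = 26127.6 MB.
= 26.13 GB.

26.1 GB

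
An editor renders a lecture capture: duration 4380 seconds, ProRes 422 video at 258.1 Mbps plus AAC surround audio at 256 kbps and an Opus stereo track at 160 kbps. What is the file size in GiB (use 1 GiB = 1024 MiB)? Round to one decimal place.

Audio total: 256 + 160 = 416 kbps = 0.416 Mbps.
Total bitrate: 258.1 + 0.416 = 258.516 Mbps.
Stream data: 258.516 Mbps × 4380 s = 1132300.1 Mb.
1,132,300 Mb = 141,537,510,000 bytes ÷ 1,073,741,824 = 131.8 GiB.

131.8 GiB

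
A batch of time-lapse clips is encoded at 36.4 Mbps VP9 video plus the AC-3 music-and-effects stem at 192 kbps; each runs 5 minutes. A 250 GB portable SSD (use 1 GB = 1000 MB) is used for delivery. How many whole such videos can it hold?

182

5 min = 300 s
Audio: 192 kbps = 0.192 Mbps.
Total bitrate: 36.592 Mbps.
Per item: 36.592 Mbps × 300 s = 10,978 Mb = 1,372 MB.
Capacity: 250 GB = 2,000,000 Mb; 182.19 items → 182 complete.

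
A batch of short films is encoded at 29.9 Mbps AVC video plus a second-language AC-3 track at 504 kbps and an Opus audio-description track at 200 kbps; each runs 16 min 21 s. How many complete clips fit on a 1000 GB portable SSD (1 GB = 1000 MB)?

266

16 min 21 s = 981 s
Audio total: 504 + 200 = 704 kbps = 0.704 Mbps.
Total bitrate: 30.604 Mbps.
Per item: 30.604 Mbps × 981 s = 30,023 Mb = 3,753 MB.
Capacity: 1000 GB = 8,000,000 Mb; 266.47 items → 266 complete.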